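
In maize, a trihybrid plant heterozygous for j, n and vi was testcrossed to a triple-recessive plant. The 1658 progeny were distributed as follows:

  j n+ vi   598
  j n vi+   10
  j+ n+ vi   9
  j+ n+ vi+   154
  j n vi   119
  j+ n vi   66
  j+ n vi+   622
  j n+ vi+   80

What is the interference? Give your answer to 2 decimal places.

The two most frequent reciprocal classes, j n+ vi and j+ n vi+, are the parental types, so the F1 was j n+ vi / j+ n vi+.
The two rarest classes, j+ n+ vi and j n vi+, are the double crossovers. Comparing them with the parentals, only the j allele has switched, so j is the middle locus and the order is vi – j – n.
vi–j: (146 + 19)/1658 = 0.0995; j–n: (273 + 19)/1658 = 0.1761.
Expected DCO frequency = 0.0995 × 0.1761 ≈ 0.01752; observed = 19/1658 ≈ 0.01146.
Coefficient of coincidence = 0.01146/0.01752 ≈ 0.65; interference = 1 − 0.65 = 0.35.

0.35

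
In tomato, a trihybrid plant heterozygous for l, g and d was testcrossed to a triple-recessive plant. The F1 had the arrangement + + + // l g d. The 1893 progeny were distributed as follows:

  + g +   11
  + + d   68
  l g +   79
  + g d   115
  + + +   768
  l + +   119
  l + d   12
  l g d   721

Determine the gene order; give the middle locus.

g

The two rarest classes, + g + and l + d, are the double crossovers. Comparing them with the parentals, only the g allele has switched, so g is the middle locus and the order is d – g – l.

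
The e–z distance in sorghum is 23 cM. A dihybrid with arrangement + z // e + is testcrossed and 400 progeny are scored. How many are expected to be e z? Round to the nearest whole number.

A map distance of 23 cM corresponds to a recombination frequency of 0.230.
The F1 is + z / e +, so e z is a recombinant gamete class with expected frequency r/2 = 0.230/2 = 0.1150.
Expected number = 0.1150 × 400 = 46.00 ≈ 46.

46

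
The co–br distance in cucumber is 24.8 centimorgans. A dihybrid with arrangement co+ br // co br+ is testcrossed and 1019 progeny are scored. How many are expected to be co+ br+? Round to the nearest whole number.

126

A map distance of 24.8 centimorgans corresponds to a recombination frequency of 0.248.
The F1 is co+ br / co br+, so co+ br+ is a recombinant gamete class with expected frequency r/2 = 0.248/2 = 0.1240.
Expected number = 0.1240 × 1019 = 126.36 ≈ 126.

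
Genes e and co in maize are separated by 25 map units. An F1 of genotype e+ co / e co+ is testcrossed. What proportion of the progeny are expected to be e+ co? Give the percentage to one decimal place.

A map distance of 25 map units corresponds to a recombination frequency of 0.250.
The F1 is e+ co / e co+, so e+ co is a parental gamete class with expected frequency (1 − r)/2 = 0.750/2 = 0.3750.
That is 0.3750 = 37.5% of the progeny.

37.5%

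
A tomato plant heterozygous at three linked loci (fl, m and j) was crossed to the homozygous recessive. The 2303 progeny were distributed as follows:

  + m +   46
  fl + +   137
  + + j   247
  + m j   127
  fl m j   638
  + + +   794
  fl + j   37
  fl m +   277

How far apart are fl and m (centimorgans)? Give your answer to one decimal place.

The two most frequent reciprocal classes, + + + and fl m j, are the parental types, so the F1 was + + + / fl m j.
The two rarest classes, + m + and fl + j, are the double crossovers. Comparing them with the parentals, only the m allele has switched, so m is the middle locus and the order is j – m – fl.
Crossovers in the m–fl interval produce the single-crossover classes fl + + and + m j (137 + 127 = 264) plus the double crossovers (83).
RF(m–fl) = (264 + 83) / 2303 = 347/2303 = 0.1507 → 15.1 centimorgans.

15.1 centimorgans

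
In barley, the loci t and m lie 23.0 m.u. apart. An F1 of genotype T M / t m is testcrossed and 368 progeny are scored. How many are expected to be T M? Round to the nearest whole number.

A map distance of 23.0 m.u. corresponds to a recombination frequency of 0.230.
The F1 is T M / t m, so T M is a parental gamete class with expected frequency (1 − r)/2 = 0.770/2 = 0.3850.
Expected number = 0.3850 × 368 = 141.68 ≈ 142.

142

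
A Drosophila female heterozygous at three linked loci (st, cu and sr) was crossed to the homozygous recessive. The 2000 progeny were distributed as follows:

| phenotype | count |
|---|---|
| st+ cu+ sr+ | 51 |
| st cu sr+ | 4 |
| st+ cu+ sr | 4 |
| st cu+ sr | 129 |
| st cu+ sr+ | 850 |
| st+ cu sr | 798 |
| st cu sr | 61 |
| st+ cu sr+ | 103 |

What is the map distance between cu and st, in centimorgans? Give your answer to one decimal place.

6.0 centimorgans

The two most frequent reciprocal classes, st cu+ sr+ and st+ cu sr, are the parental types, so the F1 was st cu+ sr+ / st+ cu sr.
The two rarest classes, st cu sr+ and st+ cu+ sr, are the double crossovers. Comparing them with the parentals, only the cu allele has switched, so cu is the middle locus and the order is sr – cu – st.
Crossovers in the cu–st interval produce the single-crossover classes st+ cu+ sr+ and st cu sr (51 + 61 = 112) plus the double crossovers (8).
RF(cu–st) = (112 + 8) / 2000 = 120/2000 = 0.0600 → 6.0 centimorgans.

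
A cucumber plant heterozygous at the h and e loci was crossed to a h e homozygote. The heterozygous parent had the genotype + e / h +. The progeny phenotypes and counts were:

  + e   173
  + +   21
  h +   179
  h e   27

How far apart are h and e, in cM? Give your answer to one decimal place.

The recombinant classes are + + and h e: 21 + 27 = 48.
Recombination frequency = 48/400 = 0.1200 ≈ 12.0%, i.e. 12.0 cM.

12.0 cM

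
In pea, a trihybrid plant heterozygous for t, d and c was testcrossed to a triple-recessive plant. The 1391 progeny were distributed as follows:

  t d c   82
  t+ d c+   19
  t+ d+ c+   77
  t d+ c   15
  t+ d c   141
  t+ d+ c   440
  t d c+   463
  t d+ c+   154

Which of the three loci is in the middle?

t

The two most frequent reciprocal classes, t d c+ and t+ d+ c, are the parental types, so the F1 was t d c+ / t+ d+ c.
The two rarest classes, t+ d c+ and t d+ c, are the double crossovers. Comparing them with the parentals, only the t allele has switched, so t is the middle locus and the order is c – t – d.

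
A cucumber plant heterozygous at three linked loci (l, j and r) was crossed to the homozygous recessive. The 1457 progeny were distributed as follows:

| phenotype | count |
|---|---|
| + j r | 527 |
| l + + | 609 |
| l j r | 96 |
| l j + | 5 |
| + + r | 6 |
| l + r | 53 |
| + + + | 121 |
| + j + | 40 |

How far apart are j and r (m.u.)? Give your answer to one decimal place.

7.1 m.u.

The two most frequent reciprocal classes, + j r and l + +, are the parental types, so the F1 was + j r / l + +.
The two rarest classes, + + r and l j +, are the double crossovers. Comparing them with the parentals, only the j allele has switched, so j is the middle locus and the order is l – j – r.
Crossovers in the j–r interval produce the single-crossover classes + j + and l + r (40 + 53 = 93) plus the double crossovers (11).
RF(j–r) = (93 + 11) / 1457 = 104/1457 = 0.0714 → 7.1 m.u.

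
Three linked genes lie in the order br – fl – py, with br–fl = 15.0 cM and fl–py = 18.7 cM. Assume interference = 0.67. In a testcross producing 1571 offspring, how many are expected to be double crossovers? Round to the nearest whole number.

Map distances give recombination frequencies of 0.150 and 0.187 for the two intervals.
With interference 0.67 (so coincidence = 0.33), expected double-crossover frequency = 0.150 × 0.187 × 0.33 = 0.00926.
Expected number = 0.00926 × 1571 = 14.54 ≈ 15.

15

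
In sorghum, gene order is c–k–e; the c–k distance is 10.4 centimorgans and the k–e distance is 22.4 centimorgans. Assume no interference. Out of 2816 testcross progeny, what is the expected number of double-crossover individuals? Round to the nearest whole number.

Map distances give recombination frequencies of 0.104 and 0.224 for the two intervals.
With no interference, expected double-crossover frequency = 0.104 × 0.224 = 0.02330.
Expected number = 0.02330 × 2816 = 65.60 ≈ 66.

66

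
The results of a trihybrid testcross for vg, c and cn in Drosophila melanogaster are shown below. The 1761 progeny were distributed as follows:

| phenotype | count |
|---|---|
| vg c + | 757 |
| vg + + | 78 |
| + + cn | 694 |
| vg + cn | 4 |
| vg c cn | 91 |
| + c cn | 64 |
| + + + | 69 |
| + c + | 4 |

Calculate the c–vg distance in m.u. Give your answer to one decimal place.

The two most frequent reciprocal classes, vg c + and + + cn, are the parental types, so the F1 was vg c + / + + cn.
The two rarest classes, + c + and vg + cn, are the double crossovers. Comparing them with the parentals, only the vg allele has switched, so vg is the middle locus and the order is c – vg – cn.
Crossovers in the c–vg interval produce the single-crossover classes vg + + and + c cn (78 + 64 = 142) plus the double crossovers (8).
RF(c–vg) = (142 + 8) / 1761 = 150/1761 = 0.0852 → 8.5 m.u.

8.5 m.u.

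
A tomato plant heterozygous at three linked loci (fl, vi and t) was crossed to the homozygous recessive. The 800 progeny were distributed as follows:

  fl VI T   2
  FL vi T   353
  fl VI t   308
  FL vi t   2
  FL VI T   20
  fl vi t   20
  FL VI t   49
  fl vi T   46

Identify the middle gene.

The two most frequent reciprocal classes, FL vi T and fl VI t, are the parental types, so the F1 was FL vi T / fl VI t.
The two rarest classes, FL vi t and fl VI T, are the double crossovers. Comparing them with the parentals, only the t allele has switched, so t is the middle locus and the order is vi – t – fl.

t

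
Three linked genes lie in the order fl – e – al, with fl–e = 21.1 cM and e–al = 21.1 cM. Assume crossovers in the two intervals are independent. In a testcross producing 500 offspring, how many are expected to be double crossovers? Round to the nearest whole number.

Map distances give recombination frequencies of 0.211 and 0.211 for the two intervals.
With no interference, expected double-crossover frequency = 0.211 × 0.211 = 0.04452.
Expected number = 0.04452 × 500 = 22.26 ≈ 22.

22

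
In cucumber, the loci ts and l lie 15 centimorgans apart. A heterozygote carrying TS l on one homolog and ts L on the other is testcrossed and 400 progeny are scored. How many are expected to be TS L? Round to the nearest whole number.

A map distance of 15 centimorgans corresponds to a recombination frequency of 0.150.
The F1 is TS l / ts L, so TS L is a recombinant gamete class with expected frequency r/2 = 0.150/2 = 0.0750.
Expected number = 0.0750 × 400 = 30.00 ≈ 30.

30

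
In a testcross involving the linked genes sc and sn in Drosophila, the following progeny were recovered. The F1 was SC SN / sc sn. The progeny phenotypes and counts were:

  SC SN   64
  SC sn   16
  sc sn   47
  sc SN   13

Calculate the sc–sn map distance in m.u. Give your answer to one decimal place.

20.7 m.u.

The recombinant classes are SC sn and sc SN: 16 + 13 = 29.
Recombination frequency = 29/140 = 0.2071 ≈ 20.7%, i.e. 20.7 m.u.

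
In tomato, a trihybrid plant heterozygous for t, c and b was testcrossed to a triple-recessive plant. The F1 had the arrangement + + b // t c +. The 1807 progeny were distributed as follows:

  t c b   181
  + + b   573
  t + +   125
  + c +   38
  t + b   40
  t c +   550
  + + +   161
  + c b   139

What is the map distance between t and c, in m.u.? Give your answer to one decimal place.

The two rarest classes, t + b and + c +, are the double crossovers. Comparing them with the parentals, only the t allele has switched, so t is the middle locus and the order is b – t – c.
Crossovers in the t–c interval produce the single-crossover classes + c b and t + + (139 + 125 = 264) plus the double crossovers (78).
RF(t–c) = (264 + 78) / 1807 = 342/1807 = 0.1893 → 18.9 m.u.

18.9 m.u.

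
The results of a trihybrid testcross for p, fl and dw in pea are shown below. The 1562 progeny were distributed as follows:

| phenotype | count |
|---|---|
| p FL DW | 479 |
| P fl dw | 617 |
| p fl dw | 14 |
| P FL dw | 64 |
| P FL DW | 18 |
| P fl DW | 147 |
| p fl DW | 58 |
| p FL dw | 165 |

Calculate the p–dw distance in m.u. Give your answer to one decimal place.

The two most frequent reciprocal classes, p FL DW and P fl dw, are the parental types, so the F1 was p FL DW / P fl dw.
The two rarest classes, P FL DW and p fl dw, are the double crossovers. Comparing them with the parentals, only the p allele has switched, so p is the middle locus and the order is dw – p – fl.
Crossovers in the dw–p interval produce the single-crossover classes p FL dw and P fl DW (165 + 147 = 312) plus the double crossovers (32).
RF(dw–p) = (312 + 32) / 1562 = 344/1562 = 0.2202 → 22.0 m.u.

22.0 m.u.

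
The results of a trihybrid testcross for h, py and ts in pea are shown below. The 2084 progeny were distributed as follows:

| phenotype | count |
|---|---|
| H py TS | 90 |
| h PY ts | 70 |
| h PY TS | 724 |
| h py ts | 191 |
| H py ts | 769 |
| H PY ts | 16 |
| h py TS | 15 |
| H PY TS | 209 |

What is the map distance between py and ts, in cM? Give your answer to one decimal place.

The two most frequent reciprocal classes, h PY TS and H py ts, are the parental types, so the F1 was h PY TS / H py ts.
The two rarest classes, h py TS and H PY ts, are the double crossovers. Comparing them with the parentals, only the py allele has switched, so py is the middle locus and the order is ts – py – h.
Crossovers in the ts–py interval produce the single-crossover classes h PY ts and H py TS (70 + 90 = 160) plus the double crossovers (31).
RF(ts–py) = (160 + 31) / 2084 = 191/2084 = 0.0917 → 9.2 cM.

9.2 cM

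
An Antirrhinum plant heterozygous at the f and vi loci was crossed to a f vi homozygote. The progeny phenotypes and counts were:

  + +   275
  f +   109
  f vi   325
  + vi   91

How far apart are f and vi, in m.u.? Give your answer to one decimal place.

The two most frequent classes, + + (275) and f vi (325), are the parental types, so the F1 was + + / f vi.
The recombinant classes are + vi and f +: 91 + 109 = 200.
Recombination frequency = 200/800 = 0.2500 ≈ 25.0%, i.e. 25.0 m.u.

25.0 m.u.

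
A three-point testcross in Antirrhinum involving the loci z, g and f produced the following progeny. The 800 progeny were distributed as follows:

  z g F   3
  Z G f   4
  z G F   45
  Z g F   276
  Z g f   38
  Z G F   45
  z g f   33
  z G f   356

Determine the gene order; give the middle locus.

z

The two most frequent reciprocal classes, z G f and Z g F, are the parental types, so the F1 was z G f / Z g F.
The two rarest classes, Z G f and z g F, are the double crossovers. Comparing them with the parentals, only the z allele has switched, so z is the middle locus and the order is f – z – g.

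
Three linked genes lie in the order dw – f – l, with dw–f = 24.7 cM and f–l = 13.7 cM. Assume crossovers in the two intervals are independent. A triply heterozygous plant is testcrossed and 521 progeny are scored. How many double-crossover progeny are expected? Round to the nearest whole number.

Map distances give recombination frequencies of 0.247 and 0.137 for the two intervals.
With no interference, expected double-crossover frequency = 0.247 × 0.137 = 0.03384.
Expected number = 0.03384 × 521 = 17.63 ≈ 18.

18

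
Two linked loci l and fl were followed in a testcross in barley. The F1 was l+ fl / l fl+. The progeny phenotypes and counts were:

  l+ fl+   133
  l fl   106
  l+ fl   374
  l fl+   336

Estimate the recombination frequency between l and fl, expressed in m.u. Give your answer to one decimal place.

The recombinant classes are l+ fl+ and l fl: 133 + 106 = 239.
Recombination frequency = 239/949 = 0.2518 ≈ 25.2%, i.e. 25.2 m.u.

25.2 m.u.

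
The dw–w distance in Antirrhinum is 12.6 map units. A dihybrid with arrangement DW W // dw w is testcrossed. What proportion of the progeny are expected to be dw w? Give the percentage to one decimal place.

A map distance of 12.6 map units corresponds to a recombination frequency of 0.126.
The F1 is DW W / dw w, so dw w is a parental gamete class with expected frequency (1 − r)/2 = 0.874/2 = 0.4370.
That is 0.4370 = 43.7% of the progeny.

43.7%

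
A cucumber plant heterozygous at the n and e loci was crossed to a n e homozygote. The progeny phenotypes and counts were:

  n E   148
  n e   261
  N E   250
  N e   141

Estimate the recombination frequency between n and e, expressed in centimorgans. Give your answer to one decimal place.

36.1 centimorgans

The two most frequent classes, N E (250) and n e (261), are the parental types, so the F1 was N E / n e.
The recombinant classes are N e and n E: 141 + 148 = 289.
Recombination frequency = 289/800 = 0.3613 ≈ 36.1%, i.e. 36.1 centimorgans.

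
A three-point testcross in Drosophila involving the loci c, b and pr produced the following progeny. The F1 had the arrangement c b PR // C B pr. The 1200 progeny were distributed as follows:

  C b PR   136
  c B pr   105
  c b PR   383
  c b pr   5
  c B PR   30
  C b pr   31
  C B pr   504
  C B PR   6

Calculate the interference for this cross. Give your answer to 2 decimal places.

0.27

The two rarest classes, c b pr and C B PR, are the double crossovers. Comparing them with the parentals, only the pr allele has switched, so pr is the middle locus and the order is c – pr – b.
c–pr: (241 + 11)/1200 = 0.2100; pr–b: (61 + 11)/1200 = 0.0600.
Expected DCO frequency = 0.2100 × 0.0600 ≈ 0.01260; observed = 11/1200 ≈ 0.00917.
Coefficient of coincidence = 0.00917/0.01260 ≈ 0.73; interference = 1 − 0.73 = 0.27.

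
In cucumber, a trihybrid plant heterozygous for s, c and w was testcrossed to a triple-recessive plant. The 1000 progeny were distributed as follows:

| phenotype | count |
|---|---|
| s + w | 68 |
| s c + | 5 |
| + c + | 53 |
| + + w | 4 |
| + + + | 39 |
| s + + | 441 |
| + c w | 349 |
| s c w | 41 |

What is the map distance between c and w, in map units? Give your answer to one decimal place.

13.0 map units

The two most frequent reciprocal classes, s + + and + c w, are the parental types, so the F1 was s + + / + c w.
The two rarest classes, s c + and + + w, are the double crossovers. Comparing them with the parentals, only the c allele has switched, so c is the middle locus and the order is w – c – s.
Crossovers in the w–c interval produce the single-crossover classes s + w and + c + (68 + 53 = 121) plus the double crossovers (9).
RF(w–c) = (121 + 9) / 1000 = 130/1000 = 0.1300 → 13.0 map units.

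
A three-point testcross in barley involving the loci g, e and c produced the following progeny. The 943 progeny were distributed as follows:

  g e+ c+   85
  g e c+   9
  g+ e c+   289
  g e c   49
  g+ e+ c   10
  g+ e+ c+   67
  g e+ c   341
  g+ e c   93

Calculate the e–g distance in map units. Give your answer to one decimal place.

14.3 map units

The two most frequent reciprocal classes, g e+ c and g+ e c+, are the parental types, so the F1 was g e+ c / g+ e c+.
The two rarest classes, g+ e+ c and g e c+, are the double crossovers. Comparing them with the parentals, only the g allele has switched, so g is the middle locus and the order is e – g – c.
Crossovers in the e–g interval produce the single-crossover classes g e c and g+ e+ c+ (49 + 67 = 116) plus the double crossovers (19).
RF(e–g) = (116 + 19) / 943 = 135/943 = 0.1432 → 14.3 map units.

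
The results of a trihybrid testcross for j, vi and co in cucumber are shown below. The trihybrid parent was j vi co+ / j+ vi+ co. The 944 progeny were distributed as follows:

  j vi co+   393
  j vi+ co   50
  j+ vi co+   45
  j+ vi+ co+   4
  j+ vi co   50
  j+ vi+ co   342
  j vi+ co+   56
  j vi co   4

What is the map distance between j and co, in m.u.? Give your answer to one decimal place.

The two rarest classes, j vi co and j+ vi+ co+, are the double crossovers. Comparing them with the parentals, only the co allele has switched, so co is the middle locus and the order is vi – co – j.
Crossovers in the co–j interval produce the single-crossover classes j+ vi co+ and j vi+ co (45 + 50 = 95) plus the double crossovers (8).
RF(co–j) = (95 + 8) / 944 = 103/944 = 0.1091 → 10.9 m.u.

10.9 m.u.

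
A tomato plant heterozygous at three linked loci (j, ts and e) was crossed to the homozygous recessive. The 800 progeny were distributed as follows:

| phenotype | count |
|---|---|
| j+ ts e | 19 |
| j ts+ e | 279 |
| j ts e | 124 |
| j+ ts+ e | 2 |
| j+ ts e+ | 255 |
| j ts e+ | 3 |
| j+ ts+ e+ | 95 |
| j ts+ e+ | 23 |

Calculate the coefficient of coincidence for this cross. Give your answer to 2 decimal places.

0.38

The two most frequent reciprocal classes, j+ ts e+ and j ts+ e, are the parental types, so the F1 was j+ ts e+ / j ts+ e.
The two rarest classes, j ts e+ and j+ ts+ e, are the double crossovers. Comparing them with the parentals, only the j allele has switched, so j is the middle locus and the order is ts – j – e.
ts–j: (219 + 5)/800 = 0.2800; j–e: (42 + 5)/800 = 0.0587.
Expected DCO frequency = 0.2800 × 0.0587 ≈ 0.01644; observed = 5/800 ≈ 0.00625.
Coefficient of coincidence = 0.00625/0.01644 ≈ 0.38.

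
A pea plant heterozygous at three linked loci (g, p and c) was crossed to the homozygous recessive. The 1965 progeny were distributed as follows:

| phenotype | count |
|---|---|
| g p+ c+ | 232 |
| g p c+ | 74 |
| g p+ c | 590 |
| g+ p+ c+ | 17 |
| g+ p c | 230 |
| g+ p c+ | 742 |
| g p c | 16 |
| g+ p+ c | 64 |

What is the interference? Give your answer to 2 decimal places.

0.23

The two most frequent reciprocal classes, g+ p c+ and g p+ c, are the parental types, so the F1 was g+ p c+ / g p+ c.
The two rarest classes, g+ p+ c+ and g p c, are the double crossovers. Comparing them with the parentals, only the p allele has switched, so p is the middle locus and the order is c – p – g.
c–p: (462 + 33)/1965 = 0.2519; p–g: (138 + 33)/1965 = 0.0870.
Expected DCO frequency = 0.2519 × 0.0870 ≈ 0.02192; observed = 33/1965 ≈ 0.01679.
Coefficient of coincidence = 0.01679/0.02192 ≈ 0.77; interference = 1 − 0.77 = 0.23.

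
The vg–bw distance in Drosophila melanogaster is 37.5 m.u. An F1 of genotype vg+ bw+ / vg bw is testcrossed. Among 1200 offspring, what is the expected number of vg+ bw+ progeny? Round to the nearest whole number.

A map distance of 37.5 m.u. corresponds to a recombination frequency of 0.375.
The F1 is vg+ bw+ / vg bw, so vg+ bw+ is a parental gamete class with expected frequency (1 − r)/2 = 0.625/2 = 0.3125.
Expected number = 0.3125 × 1200 = 375.00 ≈ 375.

375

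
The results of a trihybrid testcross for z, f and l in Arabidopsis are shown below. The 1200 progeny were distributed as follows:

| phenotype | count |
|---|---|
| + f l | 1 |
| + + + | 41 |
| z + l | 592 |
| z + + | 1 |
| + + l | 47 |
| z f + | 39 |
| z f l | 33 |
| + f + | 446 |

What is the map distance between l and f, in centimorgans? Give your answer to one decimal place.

The two most frequent reciprocal classes, + f + and z + l, are the parental types, so the F1 was + f + / z + l.
The two rarest classes, + f l and z + +, are the double crossovers. Comparing them with the parentals, only the l allele has switched, so l is the middle locus and the order is z – l – f.
Crossovers in the l–f interval produce the single-crossover classes + + + and z f l (41 + 33 = 74) plus the double crossovers (2).
RF(l–f) = (74 + 2) / 1200 = 76/1200 = 0.0633 → 6.3 centimorgans.

6.3 centimorgans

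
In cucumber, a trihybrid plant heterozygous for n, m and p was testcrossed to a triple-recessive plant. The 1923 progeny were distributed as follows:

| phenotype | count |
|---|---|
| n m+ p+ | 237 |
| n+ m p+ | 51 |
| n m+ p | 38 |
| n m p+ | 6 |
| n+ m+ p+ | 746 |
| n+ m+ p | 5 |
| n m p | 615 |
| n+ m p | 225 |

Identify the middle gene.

The two most frequent reciprocal classes, n+ m+ p+ and n m p, are the parental types, so the F1 was n+ m+ p+ / n m p.
The two rarest classes, n+ m+ p and n m p+, are the double crossovers. Comparing them with the parentals, only the p allele has switched, so p is the middle locus and the order is n – p – m.

p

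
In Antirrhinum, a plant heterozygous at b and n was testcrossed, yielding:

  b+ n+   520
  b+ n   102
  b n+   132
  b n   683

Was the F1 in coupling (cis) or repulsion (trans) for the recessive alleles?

cis

The two most frequent classes are b+ n+ (520) and b n (683); these are the parental (non-recombinant) types.
So the F1 carried b+ n+ on one chromosome and b n on the other — the recessive alleles are on the same chromosome (cis / coupling).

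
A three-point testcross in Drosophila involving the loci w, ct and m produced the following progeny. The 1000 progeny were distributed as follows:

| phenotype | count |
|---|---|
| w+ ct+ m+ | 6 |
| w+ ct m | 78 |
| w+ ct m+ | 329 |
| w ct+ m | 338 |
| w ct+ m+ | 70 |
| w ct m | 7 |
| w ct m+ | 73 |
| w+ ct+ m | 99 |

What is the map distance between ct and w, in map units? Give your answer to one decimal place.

The two most frequent reciprocal classes, w ct+ m and w+ ct m+, are the parental types, so the F1 was w ct+ m / w+ ct m+.
The two rarest classes, w ct m and w+ ct+ m+, are the double crossovers. Comparing them with the parentals, only the ct allele has switched, so ct is the middle locus and the order is w – ct – m.
Crossovers in the w–ct interval produce the single-crossover classes w+ ct+ m and w ct m+ (99 + 73 = 172) plus the double crossovers (13).
RF(w–ct) = (172 + 13) / 1000 = 185/1000 = 0.1850 → 18.5 map units.

18.5 map units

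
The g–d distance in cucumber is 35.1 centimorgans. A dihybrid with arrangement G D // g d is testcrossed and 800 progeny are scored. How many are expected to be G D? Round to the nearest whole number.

A map distance of 35.1 centimorgans corresponds to a recombination frequency of 0.351.
The F1 is G D / g d, so G D is a parental gamete class with expected frequency (1 − r)/2 = 0.649/2 = 0.3245.
Expected number = 0.3245 × 800 = 259.60 ≈ 260.

260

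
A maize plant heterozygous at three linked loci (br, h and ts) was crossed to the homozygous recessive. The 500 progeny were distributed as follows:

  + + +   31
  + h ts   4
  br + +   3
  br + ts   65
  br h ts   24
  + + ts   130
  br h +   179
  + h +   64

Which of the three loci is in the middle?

The two most frequent reciprocal classes, br h + and + + ts, are the parental types, so the F1 was br h + / + + ts.
The two rarest classes, br + + and + h ts, are the double crossovers. Comparing them with the parentals, only the h allele has switched, so h is the middle locus and the order is ts – h – br.

h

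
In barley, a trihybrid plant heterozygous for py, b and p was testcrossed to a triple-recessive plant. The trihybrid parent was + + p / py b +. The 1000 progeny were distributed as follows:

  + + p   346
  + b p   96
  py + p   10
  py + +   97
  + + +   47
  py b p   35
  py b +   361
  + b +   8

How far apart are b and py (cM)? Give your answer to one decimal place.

21.1 cM

The two rarest classes, py + p and + b +, are the double crossovers. Comparing them with the parentals, only the py allele has switched, so py is the middle locus and the order is p – py – b.
Crossovers in the py–b interval produce the single-crossover classes + b p and py + + (96 + 97 = 193) plus the double crossovers (18).
RF(py–b) = (193 + 18) / 1000 = 211/1000 = 0.2110 → 21.1 cM.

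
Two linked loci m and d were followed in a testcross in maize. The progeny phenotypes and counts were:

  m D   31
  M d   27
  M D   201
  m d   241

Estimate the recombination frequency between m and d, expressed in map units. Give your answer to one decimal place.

The two most frequent classes, M D (201) and m d (241), are the parental types, so the F1 was M D / m d.
The recombinant classes are M d and m D: 27 + 31 = 58.
Recombination frequency = 58/500 = 0.1160 ≈ 11.6%, i.e. 11.6 map units.

11.6 map units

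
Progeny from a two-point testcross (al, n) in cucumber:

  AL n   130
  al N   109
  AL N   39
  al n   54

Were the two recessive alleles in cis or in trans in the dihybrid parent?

The two most frequent classes are AL n (130) and al N (109); these are the parental (non-recombinant) types.
So the F1 carried AL n on one chromosome and al N on the other — the recessive alleles are on opposite chromosomes (trans / repulsion).

trans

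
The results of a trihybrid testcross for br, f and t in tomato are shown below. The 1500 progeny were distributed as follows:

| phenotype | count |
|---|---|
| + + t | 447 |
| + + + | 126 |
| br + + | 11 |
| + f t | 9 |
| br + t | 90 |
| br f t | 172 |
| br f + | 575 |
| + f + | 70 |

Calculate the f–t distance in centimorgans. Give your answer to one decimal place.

21.2 centimorgans

The two most frequent reciprocal classes, + + t and br f +, are the parental types, so the F1 was + + t / br f +.
The two rarest classes, + f t and br + +, are the double crossovers. Comparing them with the parentals, only the f allele has switched, so f is the middle locus and the order is t – f – br.
Crossovers in the t–f interval produce the single-crossover classes + + + and br f t (126 + 172 = 298) plus the double crossovers (20).
RF(t–f) = (298 + 20) / 1500 = 318/1500 = 0.2120 → 21.2 centimorgans.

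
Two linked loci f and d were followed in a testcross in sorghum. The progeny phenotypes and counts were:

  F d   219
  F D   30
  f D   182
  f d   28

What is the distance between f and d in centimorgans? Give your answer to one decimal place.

The two most frequent classes, F d (219) and f D (182), are the parental types, so the F1 was F d / f D.
The recombinant classes are F D and f d: 30 + 28 = 58.
Recombination frequency = 58/459 = 0.1264 ≈ 12.6%, i.e. 12.6 centimorgans.

12.6 centimorgans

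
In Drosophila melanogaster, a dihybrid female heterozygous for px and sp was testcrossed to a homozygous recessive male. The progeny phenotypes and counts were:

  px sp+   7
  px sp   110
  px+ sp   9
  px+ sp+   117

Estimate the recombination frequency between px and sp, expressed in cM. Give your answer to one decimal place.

The two most frequent classes, px+ sp+ (117) and px sp (110), are the parental types, so the F1 was px+ sp+ / px sp.
The recombinant classes are px+ sp and px sp+: 9 + 7 = 16.
Recombination frequency = 16/243 = 0.0658 ≈ 6.6%, i.e. 6.6 cM.

6.6 cM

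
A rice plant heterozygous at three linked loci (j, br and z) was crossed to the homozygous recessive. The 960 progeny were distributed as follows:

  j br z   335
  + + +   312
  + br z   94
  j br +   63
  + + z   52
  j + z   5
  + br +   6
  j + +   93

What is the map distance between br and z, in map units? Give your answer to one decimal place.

The two most frequent reciprocal classes, j br z and + + +, are the parental types, so the F1 was j br z / + + +.
The two rarest classes, j + z and + br +, are the double crossovers. Comparing them with the parentals, only the br allele has switched, so br is the middle locus and the order is j – br – z.
Crossovers in the br–z interval produce the single-crossover classes j br + and + + z (63 + 52 = 115) plus the double crossovers (11).
RF(br–z) = (115 + 11) / 960 = 126/960 = 0.1313 → 13.1 map units.

13.1 map units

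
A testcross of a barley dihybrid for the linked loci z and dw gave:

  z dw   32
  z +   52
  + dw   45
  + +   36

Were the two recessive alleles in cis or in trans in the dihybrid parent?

The two most frequent classes are + dw (45) and z + (52); these are the parental (non-recombinant) types.
So the F1 carried + dw on one chromosome and z + on the other — the recessive alleles are on opposite chromosomes (trans / repulsion).

trans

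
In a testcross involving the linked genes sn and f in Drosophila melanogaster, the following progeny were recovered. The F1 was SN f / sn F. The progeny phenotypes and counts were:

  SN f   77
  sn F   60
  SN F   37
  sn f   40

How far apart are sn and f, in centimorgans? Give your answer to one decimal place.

The recombinant classes are SN F and sn f: 37 + 40 = 77.
Recombination frequency = 77/214 = 0.3598 ≈ 36.0%, i.e. 36.0 centimorgans.

36.0 centimorgans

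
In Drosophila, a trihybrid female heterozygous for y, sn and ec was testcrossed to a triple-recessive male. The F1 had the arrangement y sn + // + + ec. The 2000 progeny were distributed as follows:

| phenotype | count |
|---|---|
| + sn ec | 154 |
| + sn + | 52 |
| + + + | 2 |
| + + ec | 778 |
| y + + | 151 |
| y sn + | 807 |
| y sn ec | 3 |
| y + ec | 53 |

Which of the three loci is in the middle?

The two rarest classes, y sn ec and + + +, are the double crossovers. Comparing them with the parentals, only the ec allele has switched, so ec is the middle locus and the order is y – ec – sn.

ec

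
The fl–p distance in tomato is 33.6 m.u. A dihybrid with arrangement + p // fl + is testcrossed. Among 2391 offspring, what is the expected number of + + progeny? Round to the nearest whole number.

402

A map distance of 33.6 m.u. corresponds to a recombination frequency of 0.336.
The F1 is + p / fl +, so + + is a recombinant gamete class with expected frequency r/2 = 0.336/2 = 0.1680.
Expected number = 0.1680 × 2391 = 401.69 ≈ 402.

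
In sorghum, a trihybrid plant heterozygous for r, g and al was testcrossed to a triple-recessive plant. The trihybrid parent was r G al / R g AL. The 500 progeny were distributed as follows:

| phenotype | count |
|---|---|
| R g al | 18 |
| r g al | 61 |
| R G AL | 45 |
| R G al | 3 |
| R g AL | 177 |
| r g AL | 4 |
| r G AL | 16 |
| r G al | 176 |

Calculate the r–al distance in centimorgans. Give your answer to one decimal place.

The two rarest classes, R G al and r g AL, are the double crossovers. Comparing them with the parentals, only the r allele has switched, so r is the middle locus and the order is g – r – al.
Crossovers in the r–al interval produce the single-crossover classes r G AL and R g al (16 + 18 = 34) plus the double crossovers (7).
RF(r–al) = (34 + 7) / 500 = 41/500 = 0.0820 → 8.2 centimorgans.

8.2 centimorgans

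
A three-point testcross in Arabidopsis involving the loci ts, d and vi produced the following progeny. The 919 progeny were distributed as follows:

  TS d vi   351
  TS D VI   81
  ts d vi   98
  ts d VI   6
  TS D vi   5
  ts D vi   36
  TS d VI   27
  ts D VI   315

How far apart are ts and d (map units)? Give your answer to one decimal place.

20.7 map units

The two most frequent reciprocal classes, TS d vi and ts D VI, are the parental types, so the F1 was TS d vi / ts D VI.
The two rarest classes, TS D vi and ts d VI, are the double crossovers. Comparing them with the parentals, only the d allele has switched, so d is the middle locus and the order is ts – d – vi.
Crossovers in the ts–d interval produce the single-crossover classes ts d vi and TS D VI (98 + 81 = 179) plus the double crossovers (11).
RF(ts–d) = (179 + 11) / 919 = 190/919 = 0.2067 → 20.7 map units.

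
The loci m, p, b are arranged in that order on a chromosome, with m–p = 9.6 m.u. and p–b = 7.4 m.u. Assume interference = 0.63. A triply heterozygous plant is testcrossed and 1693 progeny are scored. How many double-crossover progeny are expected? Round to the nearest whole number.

Map distances give recombination frequencies of 0.096 and 0.074 for the two intervals.
With interference 0.63 (so coincidence = 0.37), expected double-crossover frequency = 0.096 × 0.074 × 0.37 = 0.00263.
Expected number = 0.00263 × 1693 = 4.45 ≈ 4.

4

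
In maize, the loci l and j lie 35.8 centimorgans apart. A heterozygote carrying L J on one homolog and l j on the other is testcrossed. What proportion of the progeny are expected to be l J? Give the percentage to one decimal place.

17.9%

A map distance of 35.8 centimorgans corresponds to a recombination frequency of 0.358.
The F1 is L J / l j, so l J is a recombinant gamete class with expected frequency r/2 = 0.358/2 = 0.1790.
That is 0.1790 = 17.9% of the progeny.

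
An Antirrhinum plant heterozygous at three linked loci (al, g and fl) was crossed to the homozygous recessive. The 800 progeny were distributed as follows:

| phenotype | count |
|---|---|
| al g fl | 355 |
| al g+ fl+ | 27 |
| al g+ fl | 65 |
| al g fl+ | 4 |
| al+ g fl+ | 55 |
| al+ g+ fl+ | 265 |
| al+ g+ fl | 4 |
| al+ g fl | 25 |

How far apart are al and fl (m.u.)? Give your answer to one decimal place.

7.5 m.u.

The two most frequent reciprocal classes, al g fl and al+ g+ fl+, are the parental types, so the F1 was al g fl / al+ g+ fl+.
The two rarest classes, al g fl+ and al+ g+ fl, are the double crossovers. Comparing them with the parentals, only the fl allele has switched, so fl is the middle locus and the order is g – fl – al.
Crossovers in the fl–al interval produce the single-crossover classes al+ g fl and al g+ fl+ (25 + 27 = 52) plus the double crossovers (8).
RF(fl–al) = (52 + 8) / 800 = 60/800 = 0.0750 → 7.5 m.u.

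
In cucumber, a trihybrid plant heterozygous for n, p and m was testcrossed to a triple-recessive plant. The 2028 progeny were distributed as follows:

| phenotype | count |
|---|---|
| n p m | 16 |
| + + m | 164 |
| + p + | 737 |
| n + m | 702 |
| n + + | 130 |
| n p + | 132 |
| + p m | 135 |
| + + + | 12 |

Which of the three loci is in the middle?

The two most frequent reciprocal classes, n + m and + p +, are the parental types, so the F1 was n + m / + p +.
The two rarest classes, n p m and + + +, are the double crossovers. Comparing them with the parentals, only the p allele has switched, so p is the middle locus and the order is n – p – m.

p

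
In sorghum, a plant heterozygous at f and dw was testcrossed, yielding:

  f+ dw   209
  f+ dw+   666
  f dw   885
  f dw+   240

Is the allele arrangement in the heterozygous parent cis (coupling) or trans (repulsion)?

The two most frequent classes are f+ dw+ (666) and f dw (885); these are the parental (non-recombinant) types.
So the F1 carried f+ dw+ on one chromosome and f dw on the other — the recessive alleles are on the same chromosome (cis / coupling).

cis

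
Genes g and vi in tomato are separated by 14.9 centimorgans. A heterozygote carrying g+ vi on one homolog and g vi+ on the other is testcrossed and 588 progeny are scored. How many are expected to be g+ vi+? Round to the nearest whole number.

44

A map distance of 14.9 centimorgans corresponds to a recombination frequency of 0.149.
The F1 is g+ vi / g vi+, so g+ vi+ is a recombinant gamete class with expected frequency r/2 = 0.149/2 = 0.0745.
Expected number = 0.0745 × 588 = 43.81 ≈ 44.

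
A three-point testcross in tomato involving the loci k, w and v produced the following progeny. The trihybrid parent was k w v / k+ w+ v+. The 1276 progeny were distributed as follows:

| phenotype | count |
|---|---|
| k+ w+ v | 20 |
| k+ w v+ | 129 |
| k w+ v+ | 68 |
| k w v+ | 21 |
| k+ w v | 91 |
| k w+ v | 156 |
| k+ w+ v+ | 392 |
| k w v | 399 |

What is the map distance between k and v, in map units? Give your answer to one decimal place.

15.7 map units

The two rarest classes, k w v+ and k+ w+ v, are the double crossovers. Comparing them with the parentals, only the v allele has switched, so v is the middle locus and the order is k – v – w.
Crossovers in the k–v interval produce the single-crossover classes k+ w v and k w+ v+ (91 + 68 = 159) plus the double crossovers (41).
RF(k–v) = (159 + 41) / 1276 = 200/1276 = 0.1567 → 15.7 map units.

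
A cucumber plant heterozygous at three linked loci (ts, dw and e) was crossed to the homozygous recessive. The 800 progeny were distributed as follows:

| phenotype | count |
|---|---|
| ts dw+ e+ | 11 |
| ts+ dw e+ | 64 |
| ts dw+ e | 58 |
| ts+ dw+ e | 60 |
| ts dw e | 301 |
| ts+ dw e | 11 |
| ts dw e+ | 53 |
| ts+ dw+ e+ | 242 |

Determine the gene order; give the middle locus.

The two most frequent reciprocal classes, ts dw e and ts+ dw+ e+, are the parental types, so the F1 was ts dw e / ts+ dw+ e+.
The two rarest classes, ts+ dw e and ts dw+ e+, are the double crossovers. Comparing them with the parentals, only the ts allele has switched, so ts is the middle locus and the order is dw – ts – e.

ts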